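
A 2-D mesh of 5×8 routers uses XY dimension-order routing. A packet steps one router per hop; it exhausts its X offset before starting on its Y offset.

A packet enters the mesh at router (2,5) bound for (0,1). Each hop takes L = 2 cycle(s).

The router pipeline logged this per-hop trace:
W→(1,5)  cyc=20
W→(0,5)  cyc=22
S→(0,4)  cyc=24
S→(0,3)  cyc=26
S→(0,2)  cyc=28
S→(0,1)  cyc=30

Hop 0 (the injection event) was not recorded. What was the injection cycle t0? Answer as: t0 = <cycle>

t0 = 18

At hop 1 the cycle is 20; in general cyc_k = t0 + kL.
Therefore t0 = 20 − L = 18.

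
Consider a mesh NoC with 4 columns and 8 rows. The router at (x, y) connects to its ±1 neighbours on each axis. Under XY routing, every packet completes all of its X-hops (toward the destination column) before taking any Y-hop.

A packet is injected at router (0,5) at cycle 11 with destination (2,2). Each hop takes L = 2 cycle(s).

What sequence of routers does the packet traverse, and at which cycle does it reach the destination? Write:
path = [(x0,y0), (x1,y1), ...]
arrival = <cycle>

path = [(0,5), (1,5), (2,5), (2,4), (2,3), (2,2)]
arrival = 21

  0. router=(0,5) cycle=11 (inject)
  1. router=(1,5) cycle=13 dir=E
  2. router=(2,5) cycle=15 dir=E
  3. router=(2,4) cycle=17 dir=S
  4. router=(2,3) cycle=19 dir=S
  5. router=(2,2) cycle=21 dir=S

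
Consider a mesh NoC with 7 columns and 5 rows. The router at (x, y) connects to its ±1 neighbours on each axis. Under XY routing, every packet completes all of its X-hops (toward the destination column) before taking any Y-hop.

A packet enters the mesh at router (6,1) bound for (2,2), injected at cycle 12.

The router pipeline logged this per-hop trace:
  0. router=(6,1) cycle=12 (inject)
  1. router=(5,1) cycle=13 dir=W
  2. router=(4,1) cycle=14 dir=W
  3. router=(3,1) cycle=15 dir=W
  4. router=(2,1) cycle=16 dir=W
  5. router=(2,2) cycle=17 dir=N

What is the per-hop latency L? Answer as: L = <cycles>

Between hops 0 and 1 the cycle counter advances 13 − 12 = 1.
Per-hop latency L = Δcyc = 1.

L = 1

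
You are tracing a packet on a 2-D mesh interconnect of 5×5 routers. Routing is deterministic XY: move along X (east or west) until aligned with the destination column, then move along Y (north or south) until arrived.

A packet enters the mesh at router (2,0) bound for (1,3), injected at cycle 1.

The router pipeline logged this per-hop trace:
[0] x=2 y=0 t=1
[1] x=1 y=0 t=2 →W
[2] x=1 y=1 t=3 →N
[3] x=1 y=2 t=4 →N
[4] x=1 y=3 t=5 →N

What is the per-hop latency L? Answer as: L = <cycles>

From hop 0 (1) to hop 1 (2): +1 cycles.
That increment is L by definition: L = 1.

L = 1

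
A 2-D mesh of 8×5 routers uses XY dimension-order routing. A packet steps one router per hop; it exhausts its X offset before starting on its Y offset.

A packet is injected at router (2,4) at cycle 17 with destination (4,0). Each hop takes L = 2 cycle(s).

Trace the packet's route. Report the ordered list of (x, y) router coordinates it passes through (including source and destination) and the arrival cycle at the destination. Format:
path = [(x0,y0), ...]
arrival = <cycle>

src (2,4)  cyc=17
E→(3,4)  cyc=19
E→(4,4)  cyc=21
S→(4,3)  cyc=23
S→(4,2)  cyc=25
S→(4,1)  cyc=27
S→(4,0)  cyc=29

path = [(2,4), (3,4), (4,4), (4,3), (4,2), (4,1), (4,0)]
arrival = 29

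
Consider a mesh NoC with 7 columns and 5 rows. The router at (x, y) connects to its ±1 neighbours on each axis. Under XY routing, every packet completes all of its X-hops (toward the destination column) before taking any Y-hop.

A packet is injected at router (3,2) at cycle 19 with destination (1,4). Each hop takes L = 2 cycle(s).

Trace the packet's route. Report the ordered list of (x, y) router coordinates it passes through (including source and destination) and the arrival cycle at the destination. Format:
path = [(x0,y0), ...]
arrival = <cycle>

path = [(3,2), (2,2), (1,2), (1,3), (1,4)]
arrival = 27

#0 — 3,2 | c19
#1 — 2,2 | c21 | W
#2 — 1,2 | c23 | W
#3 — 1,3 | c25 | N
#4 — 1,4 | c27 | N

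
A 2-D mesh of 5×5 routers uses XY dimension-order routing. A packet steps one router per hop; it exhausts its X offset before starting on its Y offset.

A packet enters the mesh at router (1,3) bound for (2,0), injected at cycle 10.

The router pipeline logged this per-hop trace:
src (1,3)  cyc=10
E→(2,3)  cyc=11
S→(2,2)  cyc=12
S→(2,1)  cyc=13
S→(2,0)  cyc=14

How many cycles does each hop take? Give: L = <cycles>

L = 1

Between hops 0 and 1 the cycle counter advances 11 − 10 = 1.
One hop costs L cycles, so L = 1.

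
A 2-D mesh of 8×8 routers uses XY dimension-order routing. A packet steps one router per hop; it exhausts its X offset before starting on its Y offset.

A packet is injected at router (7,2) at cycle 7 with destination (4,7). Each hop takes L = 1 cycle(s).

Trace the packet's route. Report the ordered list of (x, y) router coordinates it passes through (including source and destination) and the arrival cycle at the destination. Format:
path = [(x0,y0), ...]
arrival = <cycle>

t=7: at (7,2)
t=8: at (6,2) after W
t=9: at (5,2) after W
t=10: at (4,2) after W
t=11: at (4,3) after N
t=12: at (4,4) after N
t=13: at (4,5) after N
t=14: at (4,6) after N
t=15: at (4,7) after N

path = [(7,2), (6,2), (5,2), (4,2), (4,3), (4,4), (4,5), (4,6), (4,7)]
arrival = 15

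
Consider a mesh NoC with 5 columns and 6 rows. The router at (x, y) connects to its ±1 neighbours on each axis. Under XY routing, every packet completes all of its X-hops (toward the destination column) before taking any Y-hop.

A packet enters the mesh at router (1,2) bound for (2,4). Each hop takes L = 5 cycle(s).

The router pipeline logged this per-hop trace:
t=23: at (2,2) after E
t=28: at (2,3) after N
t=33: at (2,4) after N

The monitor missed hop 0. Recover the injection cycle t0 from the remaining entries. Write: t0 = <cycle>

The first recorded entry is hop 1 at cycle 23.
Therefore t0 = 23 − L = 18.

t0 = 18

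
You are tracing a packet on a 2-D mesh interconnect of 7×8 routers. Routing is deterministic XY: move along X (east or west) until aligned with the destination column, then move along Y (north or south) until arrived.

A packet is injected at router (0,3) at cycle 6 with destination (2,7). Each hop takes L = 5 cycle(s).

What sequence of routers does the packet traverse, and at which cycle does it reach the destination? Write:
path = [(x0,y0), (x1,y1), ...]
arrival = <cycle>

path = [(0,3), (1,3), (2,3), (2,4), (2,5), (2,6), (2,7)]
arrival = 36

hop 0: (0,3) @ cyc 6
hop 1: (1,3) @ cyc 11  [E]
hop 2: (2,3) @ cyc 16  [E]
hop 3: (2,4) @ cyc 21  [N]
hop 4: (2,5) @ cyc 26  [N]
hop 5: (2,6) @ cyc 31  [N]
hop 6: (2,7) @ cyc 36  [N]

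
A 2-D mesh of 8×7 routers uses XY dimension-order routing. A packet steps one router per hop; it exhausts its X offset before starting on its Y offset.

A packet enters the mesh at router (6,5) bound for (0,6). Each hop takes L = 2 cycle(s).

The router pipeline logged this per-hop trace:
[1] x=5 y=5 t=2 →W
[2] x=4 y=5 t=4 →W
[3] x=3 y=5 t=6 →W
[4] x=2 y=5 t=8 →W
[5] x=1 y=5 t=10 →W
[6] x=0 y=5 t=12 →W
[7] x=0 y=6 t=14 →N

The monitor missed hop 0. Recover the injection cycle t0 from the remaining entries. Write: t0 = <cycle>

t0 = 0

At hop 1 the cycle is 2; in general cyc_k = t0 + kL.
So t0 = 2 − 1·2 = 0.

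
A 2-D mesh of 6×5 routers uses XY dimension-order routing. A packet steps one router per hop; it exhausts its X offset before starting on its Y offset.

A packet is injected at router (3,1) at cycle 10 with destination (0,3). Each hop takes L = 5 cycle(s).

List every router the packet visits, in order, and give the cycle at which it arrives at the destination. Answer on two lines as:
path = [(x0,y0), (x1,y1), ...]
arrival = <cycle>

path = [(3,1), (2,1), (1,1), (0,1), (0,2), (0,3)]
arrival = 35

t=10: at (3,1)
t=15: at (2,1) after W
t=20: at (1,1) after W
t=25: at (0,1) after W
t=30: at (0,2) after N
t=35: at (0,3) after N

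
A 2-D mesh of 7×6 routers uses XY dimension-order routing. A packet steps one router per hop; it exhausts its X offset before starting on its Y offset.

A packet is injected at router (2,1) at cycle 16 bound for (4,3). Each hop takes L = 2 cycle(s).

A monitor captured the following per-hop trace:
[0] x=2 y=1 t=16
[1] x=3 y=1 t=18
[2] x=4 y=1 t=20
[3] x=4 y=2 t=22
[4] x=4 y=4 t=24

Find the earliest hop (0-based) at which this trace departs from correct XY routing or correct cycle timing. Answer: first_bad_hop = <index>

hop 1: step (+1,+0), +2 cyc — ok
hop 2: step (+1,+0), +2 cyc — ok
hop 3: step (+0,+1), +2 cyc — ok
hop 4: step (+0,+2), +2 cyc — BAD: non-unit step

first_bad_hop = 4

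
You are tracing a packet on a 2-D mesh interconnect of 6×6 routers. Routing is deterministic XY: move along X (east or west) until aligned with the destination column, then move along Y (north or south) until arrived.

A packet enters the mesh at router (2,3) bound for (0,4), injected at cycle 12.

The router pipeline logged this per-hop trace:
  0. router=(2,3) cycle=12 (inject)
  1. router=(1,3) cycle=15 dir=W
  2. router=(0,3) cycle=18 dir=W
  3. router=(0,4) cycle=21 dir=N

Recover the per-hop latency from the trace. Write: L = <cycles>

L = 3

Δcyc across hop 0→1: 15 − 12 = 3.
Each hop adds L, hence L = 3.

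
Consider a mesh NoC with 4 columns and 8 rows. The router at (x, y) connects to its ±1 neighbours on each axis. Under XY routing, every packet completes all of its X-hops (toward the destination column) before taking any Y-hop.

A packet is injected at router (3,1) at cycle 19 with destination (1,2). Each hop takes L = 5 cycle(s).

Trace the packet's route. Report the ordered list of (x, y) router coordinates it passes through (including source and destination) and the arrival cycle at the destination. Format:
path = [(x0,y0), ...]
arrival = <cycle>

path = [(3,1), (2,1), (1,1), (1,2)]
arrival = 34

hop 0: (3,1) @ cyc 19
hop 1: (2,1) @ cyc 24  [W]
hop 2: (1,1) @ cyc 29  [W]
hop 3: (1,2) @ cyc 34  [N]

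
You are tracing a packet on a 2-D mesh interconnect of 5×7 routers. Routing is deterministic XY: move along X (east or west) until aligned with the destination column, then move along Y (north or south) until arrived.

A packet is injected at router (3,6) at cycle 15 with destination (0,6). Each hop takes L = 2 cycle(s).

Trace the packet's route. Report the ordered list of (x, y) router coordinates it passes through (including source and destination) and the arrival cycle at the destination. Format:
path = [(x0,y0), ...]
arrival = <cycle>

src (3,6)  cyc=15
W→(2,6)  cyc=17
W→(1,6)  cyc=19
W→(0,6)  cyc=21

path = [(3,6), (2,6), (1,6), (0,6)]
arrival = 21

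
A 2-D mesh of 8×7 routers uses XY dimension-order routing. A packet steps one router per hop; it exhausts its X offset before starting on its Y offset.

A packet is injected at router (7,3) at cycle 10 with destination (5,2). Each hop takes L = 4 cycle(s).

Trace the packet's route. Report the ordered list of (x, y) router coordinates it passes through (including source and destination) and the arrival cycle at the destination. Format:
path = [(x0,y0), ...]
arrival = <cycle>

path = [(7,3), (6,3), (5,3), (5,2)]
arrival = 22

  0. router=(7,3) cycle=10 (inject)
  1. router=(6,3) cycle=14 dir=W
  2. router=(5,3) cycle=18 dir=W
  3. router=(5,2) cycle=22 dir=S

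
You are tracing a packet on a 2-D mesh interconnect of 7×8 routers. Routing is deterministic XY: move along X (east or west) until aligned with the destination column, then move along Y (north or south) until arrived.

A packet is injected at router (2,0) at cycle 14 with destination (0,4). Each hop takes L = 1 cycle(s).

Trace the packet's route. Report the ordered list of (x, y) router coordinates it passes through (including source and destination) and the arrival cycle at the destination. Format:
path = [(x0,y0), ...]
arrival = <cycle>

  0. router=(2,0) cycle=14 (inject)
  1. router=(1,0) cycle=15 dir=W
  2. router=(0,0) cycle=16 dir=W
  3. router=(0,1) cycle=17 dir=N
  4. router=(0,2) cycle=18 dir=N
  5. router=(0,3) cycle=19 dir=N
  6. router=(0,4) cycle=20 dir=N

path = [(2,0), (1,0), (0,0), (0,1), (0,2), (0,3), (0,4)]
arrival = 20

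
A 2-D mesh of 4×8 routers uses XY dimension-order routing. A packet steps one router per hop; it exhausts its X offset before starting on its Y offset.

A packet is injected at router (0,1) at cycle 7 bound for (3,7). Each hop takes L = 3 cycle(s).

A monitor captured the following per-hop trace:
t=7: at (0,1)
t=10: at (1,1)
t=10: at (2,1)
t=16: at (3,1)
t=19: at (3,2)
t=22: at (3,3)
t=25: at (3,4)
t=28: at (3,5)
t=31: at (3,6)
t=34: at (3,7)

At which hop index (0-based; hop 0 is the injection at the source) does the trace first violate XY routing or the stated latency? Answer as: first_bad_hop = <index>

  1: Δx=+1 Δy=+0 Δt=3 [ok]
  2: Δx=+1 Δy=+0 Δt=0 [BAD: Δcyc=0≠L]

first_bad_hop = 2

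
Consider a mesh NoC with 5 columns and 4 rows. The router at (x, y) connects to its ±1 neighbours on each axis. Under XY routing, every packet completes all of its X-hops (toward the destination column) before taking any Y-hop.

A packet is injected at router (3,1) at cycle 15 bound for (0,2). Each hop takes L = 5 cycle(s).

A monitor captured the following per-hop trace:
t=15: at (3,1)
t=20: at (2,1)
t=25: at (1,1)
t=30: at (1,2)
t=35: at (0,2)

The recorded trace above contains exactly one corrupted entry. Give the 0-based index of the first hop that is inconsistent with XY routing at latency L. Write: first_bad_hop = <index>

[1] (-1,+0) / 5c ⇒ ok
[2] (-1,+0) / 5c ⇒ ok
[3] (+0,+1) / 5c ⇒ BAD: Y-move but x=1≠0

first_bad_hop = 3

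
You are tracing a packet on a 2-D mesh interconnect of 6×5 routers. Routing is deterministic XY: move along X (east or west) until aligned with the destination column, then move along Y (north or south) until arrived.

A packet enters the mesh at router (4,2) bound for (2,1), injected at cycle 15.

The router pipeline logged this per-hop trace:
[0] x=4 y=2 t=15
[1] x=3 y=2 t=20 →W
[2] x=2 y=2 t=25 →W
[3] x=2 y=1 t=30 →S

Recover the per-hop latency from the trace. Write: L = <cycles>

L = 5

Between hops 0 and 1 the cycle counter advances 20 − 15 = 5.
Per-hop latency L = Δcyc = 5.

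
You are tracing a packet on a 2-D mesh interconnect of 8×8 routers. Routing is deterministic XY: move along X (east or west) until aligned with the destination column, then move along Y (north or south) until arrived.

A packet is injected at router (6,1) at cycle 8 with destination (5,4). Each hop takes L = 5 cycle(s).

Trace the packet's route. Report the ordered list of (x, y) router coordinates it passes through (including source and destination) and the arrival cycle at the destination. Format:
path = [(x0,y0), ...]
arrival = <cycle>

[0] x=6 y=1 t=8
[1] x=5 y=1 t=13 →W
[2] x=5 y=2 t=18 →N
[3] x=5 y=3 t=23 →N
[4] x=5 y=4 t=28 →N

path = [(6,1), (5,1), (5,2), (5,3), (5,4)]
arrival = 28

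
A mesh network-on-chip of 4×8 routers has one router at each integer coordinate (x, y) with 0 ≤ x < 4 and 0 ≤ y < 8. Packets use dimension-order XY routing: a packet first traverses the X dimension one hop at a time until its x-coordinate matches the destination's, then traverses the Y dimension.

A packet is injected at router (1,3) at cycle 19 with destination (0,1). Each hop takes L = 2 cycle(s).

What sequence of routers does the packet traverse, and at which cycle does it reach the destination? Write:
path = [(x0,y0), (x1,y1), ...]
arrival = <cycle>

#0 — 1,3 | c19
#1 — 0,3 | c21 | W
#2 — 0,2 | c23 | S
#3 — 0,1 | c25 | S

path = [(1,3), (0,3), (0,2), (0,1)]
arrival = 25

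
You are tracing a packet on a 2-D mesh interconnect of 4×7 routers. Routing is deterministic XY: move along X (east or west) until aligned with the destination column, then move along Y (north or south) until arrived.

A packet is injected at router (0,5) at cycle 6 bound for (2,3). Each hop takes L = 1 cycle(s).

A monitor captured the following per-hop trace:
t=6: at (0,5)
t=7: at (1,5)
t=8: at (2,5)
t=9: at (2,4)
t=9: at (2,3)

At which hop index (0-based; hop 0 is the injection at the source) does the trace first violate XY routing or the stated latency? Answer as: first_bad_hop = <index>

[1] (+1,+0) / 1c ⇒ ok
[2] (+1,+0) / 1c ⇒ ok
[3] (+0,-1) / 1c ⇒ ok
[4] (+0,-1) / 0c ⇒ BAD: Δcyc=0≠L

first_bad_hop = 4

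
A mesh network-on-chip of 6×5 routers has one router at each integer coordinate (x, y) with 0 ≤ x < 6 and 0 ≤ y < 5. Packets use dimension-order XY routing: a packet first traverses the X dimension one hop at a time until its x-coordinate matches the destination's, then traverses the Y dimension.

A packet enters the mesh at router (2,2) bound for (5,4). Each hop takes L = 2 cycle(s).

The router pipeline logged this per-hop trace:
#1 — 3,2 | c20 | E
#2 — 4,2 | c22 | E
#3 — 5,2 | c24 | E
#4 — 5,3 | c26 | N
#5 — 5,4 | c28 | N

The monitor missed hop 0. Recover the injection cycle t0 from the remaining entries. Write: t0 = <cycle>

At hop 1 the cycle is 20; in general cyc_k = t0 + kL.
Subtract one hop: t0 = 20 − 2 = 18.

t0 = 18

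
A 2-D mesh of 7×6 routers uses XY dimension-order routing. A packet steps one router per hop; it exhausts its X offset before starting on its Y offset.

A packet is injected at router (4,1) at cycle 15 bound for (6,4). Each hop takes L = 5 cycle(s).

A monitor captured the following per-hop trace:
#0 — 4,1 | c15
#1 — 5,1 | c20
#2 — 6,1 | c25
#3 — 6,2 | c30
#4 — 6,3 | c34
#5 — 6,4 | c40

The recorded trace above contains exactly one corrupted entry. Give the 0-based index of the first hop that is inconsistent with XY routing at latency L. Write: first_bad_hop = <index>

[1] (+1,+0) / 5c ⇒ ok
[2] (+1,+0) / 5c ⇒ ok
[3] (+0,+1) / 5c ⇒ ok
[4] (+0,+1) / 4c ⇒ BAD: Δcyc=4≠L

first_bad_hop = 4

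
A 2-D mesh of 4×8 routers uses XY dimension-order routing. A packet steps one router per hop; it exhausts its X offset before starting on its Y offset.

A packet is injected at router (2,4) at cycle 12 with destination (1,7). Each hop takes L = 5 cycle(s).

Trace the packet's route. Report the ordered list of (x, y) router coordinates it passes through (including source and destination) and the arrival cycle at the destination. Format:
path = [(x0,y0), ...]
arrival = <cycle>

path = [(2,4), (1,4), (1,5), (1,6), (1,7)]
arrival = 32

src (2,4)  cyc=12
W→(1,4)  cyc=17
N→(1,5)  cyc=22
N→(1,6)  cyc=27
N→(1,7)  cyc=32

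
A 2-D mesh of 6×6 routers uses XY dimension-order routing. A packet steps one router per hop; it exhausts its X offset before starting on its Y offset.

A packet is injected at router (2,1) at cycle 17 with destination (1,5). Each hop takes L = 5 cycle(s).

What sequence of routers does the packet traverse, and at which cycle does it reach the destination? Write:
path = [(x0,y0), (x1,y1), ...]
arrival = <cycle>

[0] x=2 y=1 t=17
[1] x=1 y=1 t=22 →W
[2] x=1 y=2 t=27 →N
[3] x=1 y=3 t=32 →N
[4] x=1 y=4 t=37 →N
[5] x=1 y=5 t=42 →N

path = [(2,1), (1,1), (1,2), (1,3), (1,4), (1,5)]
arrival = 42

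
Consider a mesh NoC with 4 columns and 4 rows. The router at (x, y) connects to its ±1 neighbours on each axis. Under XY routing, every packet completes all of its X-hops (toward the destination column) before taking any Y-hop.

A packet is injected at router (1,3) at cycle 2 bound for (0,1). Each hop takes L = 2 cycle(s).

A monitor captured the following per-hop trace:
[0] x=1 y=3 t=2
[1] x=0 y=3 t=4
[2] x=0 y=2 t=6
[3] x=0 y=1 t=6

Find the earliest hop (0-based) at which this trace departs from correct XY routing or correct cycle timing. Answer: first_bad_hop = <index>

hop 1: step (-1,+0), +2 cyc — ok
hop 2: step (+0,-1), +2 cyc — ok
hop 3: step (+0,-1), +0 cyc — BAD: Δcyc=0≠L

first_bad_hop = 3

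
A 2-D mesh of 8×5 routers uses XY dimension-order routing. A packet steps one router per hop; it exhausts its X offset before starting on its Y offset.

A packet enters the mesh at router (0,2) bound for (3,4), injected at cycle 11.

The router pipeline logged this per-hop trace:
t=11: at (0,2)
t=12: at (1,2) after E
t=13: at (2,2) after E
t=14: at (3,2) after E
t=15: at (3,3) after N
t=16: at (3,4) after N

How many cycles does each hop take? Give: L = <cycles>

L = 1

From hop 0 (11) to hop 1 (12): +1 cycles.
That increment is L by definition: L = 1.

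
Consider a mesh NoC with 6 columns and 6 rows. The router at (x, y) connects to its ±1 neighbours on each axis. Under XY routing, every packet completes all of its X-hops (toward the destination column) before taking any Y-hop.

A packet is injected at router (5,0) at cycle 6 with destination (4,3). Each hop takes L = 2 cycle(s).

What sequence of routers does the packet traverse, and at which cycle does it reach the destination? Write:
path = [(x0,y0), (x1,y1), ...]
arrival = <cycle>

path = [(5,0), (4,0), (4,1), (4,2), (4,3)]
arrival = 14

[0] x=5 y=0 t=6
[1] x=4 y=0 t=8 →W
[2] x=4 y=1 t=10 →N
[3] x=4 y=2 t=12 →N
[4] x=4 y=3 t=14 →N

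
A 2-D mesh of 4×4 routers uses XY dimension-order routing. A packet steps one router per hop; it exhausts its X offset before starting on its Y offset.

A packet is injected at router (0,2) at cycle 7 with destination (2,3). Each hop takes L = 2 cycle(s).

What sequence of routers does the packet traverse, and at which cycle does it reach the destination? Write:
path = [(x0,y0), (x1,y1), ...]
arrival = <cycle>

  0. router=(0,2) cycle=7 (inject)
  1. router=(1,2) cycle=9 dir=E
  2. router=(2,2) cycle=11 dir=E
  3. router=(2,3) cycle=13 dir=N

path = [(0,2), (1,2), (2,2), (2,3)]
arrival = 13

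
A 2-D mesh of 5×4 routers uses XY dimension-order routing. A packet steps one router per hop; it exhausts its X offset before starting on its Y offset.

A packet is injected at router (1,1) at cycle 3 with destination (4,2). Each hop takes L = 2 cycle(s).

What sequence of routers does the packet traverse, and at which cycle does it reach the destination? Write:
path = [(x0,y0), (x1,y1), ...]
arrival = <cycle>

path = [(1,1), (2,1), (3,1), (4,1), (4,2)]
arrival = 11

#0 — 1,1 | c3
#1 — 2,1 | c5 | E
#2 — 3,1 | c7 | E
#3 — 4,1 | c9 | E
#4 — 4,2 | c11 | N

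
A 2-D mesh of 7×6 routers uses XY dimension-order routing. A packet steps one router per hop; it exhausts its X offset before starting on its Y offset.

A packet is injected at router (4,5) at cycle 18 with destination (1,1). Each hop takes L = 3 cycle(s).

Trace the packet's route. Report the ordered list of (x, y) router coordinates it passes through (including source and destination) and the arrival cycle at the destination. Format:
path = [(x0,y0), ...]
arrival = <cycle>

hop 0: (4,5) @ cyc 18
hop 1: (3,5) @ cyc 21  [W]
hop 2: (2,5) @ cyc 24  [W]
hop 3: (1,5) @ cyc 27  [W]
hop 4: (1,4) @ cyc 30  [S]
hop 5: (1,3) @ cyc 33  [S]
hop 6: (1,2) @ cyc 36  [S]
hop 7: (1,1) @ cyc 39  [S]

path = [(4,5), (3,5), (2,5), (1,5), (1,4), (1,3), (1,2), (1,1)]
arrival = 39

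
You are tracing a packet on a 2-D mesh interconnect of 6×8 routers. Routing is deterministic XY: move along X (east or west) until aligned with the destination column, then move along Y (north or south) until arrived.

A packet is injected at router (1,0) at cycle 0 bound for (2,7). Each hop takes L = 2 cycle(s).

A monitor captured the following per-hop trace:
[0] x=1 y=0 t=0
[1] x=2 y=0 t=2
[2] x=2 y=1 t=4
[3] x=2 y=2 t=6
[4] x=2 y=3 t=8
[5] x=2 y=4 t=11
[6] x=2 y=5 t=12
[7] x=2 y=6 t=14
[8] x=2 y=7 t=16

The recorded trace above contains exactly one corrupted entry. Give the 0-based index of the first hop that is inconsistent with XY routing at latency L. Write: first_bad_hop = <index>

check 1→ d=(1,0) cyc+2: ok
check 2→ d=(0,1) cyc+2: ok
check 3→ d=(0,1) cyc+2: ok
check 4→ d=(0,1) cyc+2: ok
check 5→ d=(0,1) cyc+3: BAD: Δcyc=3≠L

first_bad_hop = 5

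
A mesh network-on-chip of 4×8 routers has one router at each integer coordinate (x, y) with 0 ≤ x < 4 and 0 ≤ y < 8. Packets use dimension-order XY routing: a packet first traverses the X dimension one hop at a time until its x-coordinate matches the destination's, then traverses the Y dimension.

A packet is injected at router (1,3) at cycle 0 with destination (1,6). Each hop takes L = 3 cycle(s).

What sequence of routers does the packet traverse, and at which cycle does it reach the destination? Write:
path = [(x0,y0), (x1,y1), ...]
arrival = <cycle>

[0] x=1 y=3 t=0
[1] x=1 y=4 t=3 →N
[2] x=1 y=5 t=6 →N
[3] x=1 y=6 t=9 →N

path = [(1,3), (1,4), (1,5), (1,6)]
arrival = 9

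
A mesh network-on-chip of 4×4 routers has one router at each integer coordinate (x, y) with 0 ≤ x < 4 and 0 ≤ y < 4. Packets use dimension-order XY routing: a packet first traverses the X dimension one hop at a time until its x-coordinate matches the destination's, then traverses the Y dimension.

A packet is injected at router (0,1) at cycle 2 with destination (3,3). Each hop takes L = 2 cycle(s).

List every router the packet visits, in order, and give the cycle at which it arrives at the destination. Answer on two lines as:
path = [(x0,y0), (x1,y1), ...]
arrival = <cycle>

  0. router=(0,1) cycle=2 (inject)
  1. router=(1,1) cycle=4 dir=E
  2. router=(2,1) cycle=6 dir=E
  3. router=(3,1) cycle=8 dir=E
  4. router=(3,2) cycle=10 dir=N
  5. router=(3,3) cycle=12 dir=N

path = [(0,1), (1,1), (2,1), (3,1), (3,2), (3,3)]
arrival = 12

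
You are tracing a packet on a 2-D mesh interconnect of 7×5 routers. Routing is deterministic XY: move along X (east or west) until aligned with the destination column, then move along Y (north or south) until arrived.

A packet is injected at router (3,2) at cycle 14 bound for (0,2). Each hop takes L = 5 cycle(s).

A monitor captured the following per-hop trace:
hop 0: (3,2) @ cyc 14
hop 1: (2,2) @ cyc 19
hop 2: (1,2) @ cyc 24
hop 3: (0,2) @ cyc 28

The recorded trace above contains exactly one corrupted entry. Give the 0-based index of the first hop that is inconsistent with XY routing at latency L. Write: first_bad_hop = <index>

check 1→ d=(-1,0) cyc+5: ok
check 2→ d=(-1,0) cyc+5: ok
check 3→ d=(-1,0) cyc+4: BAD: Δcyc=4≠L

first_bad_hop = 3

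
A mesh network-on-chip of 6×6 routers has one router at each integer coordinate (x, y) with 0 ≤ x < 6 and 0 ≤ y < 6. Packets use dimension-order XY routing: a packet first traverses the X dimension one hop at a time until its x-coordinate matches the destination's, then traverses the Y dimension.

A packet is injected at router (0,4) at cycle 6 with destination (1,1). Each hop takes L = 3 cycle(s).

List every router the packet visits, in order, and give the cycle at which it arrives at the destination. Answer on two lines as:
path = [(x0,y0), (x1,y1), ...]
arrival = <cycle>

path = [(0,4), (1,4), (1,3), (1,2), (1,1)]
arrival = 18

  0. router=(0,4) cycle=6 (inject)
  1. router=(1,4) cycle=9 dir=E
  2. router=(1,3) cycle=12 dir=S
  3. router=(1,2) cycle=15 dir=S
  4. router=(1,1) cycle=18 dir=S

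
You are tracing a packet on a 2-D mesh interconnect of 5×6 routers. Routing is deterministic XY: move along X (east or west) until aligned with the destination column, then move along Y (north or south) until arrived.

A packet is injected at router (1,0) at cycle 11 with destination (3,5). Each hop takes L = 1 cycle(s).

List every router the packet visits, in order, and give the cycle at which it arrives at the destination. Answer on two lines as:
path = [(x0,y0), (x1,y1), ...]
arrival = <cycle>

path = [(1,0), (2,0), (3,0), (3,1), (3,2), (3,3), (3,4), (3,5)]
arrival = 18

  0. router=(1,0) cycle=11 (inject)
  1. router=(2,0) cycle=12 dir=E
  2. router=(3,0) cycle=13 dir=E
  3. router=(3,1) cycle=14 dir=N
  4. router=(3,2) cycle=15 dir=N
  5. router=(3,3) cycle=16 dir=N
  6. router=(3,4) cycle=17 dir=N
  7. router=(3,5) cycle=18 dir=N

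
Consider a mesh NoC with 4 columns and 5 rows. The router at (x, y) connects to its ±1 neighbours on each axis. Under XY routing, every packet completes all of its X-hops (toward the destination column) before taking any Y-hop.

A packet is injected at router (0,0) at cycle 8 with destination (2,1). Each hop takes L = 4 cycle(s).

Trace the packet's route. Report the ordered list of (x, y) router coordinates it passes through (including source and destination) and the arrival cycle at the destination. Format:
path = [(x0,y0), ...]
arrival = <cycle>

path = [(0,0), (1,0), (2,0), (2,1)]
arrival = 20

hop 0: (0,0) @ cyc 8
hop 1: (1,0) @ cyc 12  [E]
hop 2: (2,0) @ cyc 16  [E]
hop 3: (2,1) @ cyc 20  [N]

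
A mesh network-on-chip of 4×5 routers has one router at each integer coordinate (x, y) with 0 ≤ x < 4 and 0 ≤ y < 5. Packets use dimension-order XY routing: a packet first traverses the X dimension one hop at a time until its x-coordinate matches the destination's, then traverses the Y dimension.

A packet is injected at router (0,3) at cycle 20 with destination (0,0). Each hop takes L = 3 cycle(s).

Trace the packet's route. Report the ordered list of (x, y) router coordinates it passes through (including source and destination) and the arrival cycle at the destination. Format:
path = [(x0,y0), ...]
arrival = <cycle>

#0 — 0,3 | c20
#1 — 0,2 | c23 | S
#2 — 0,1 | c26 | S
#3 — 0,0 | c29 | S

path = [(0,3), (0,2), (0,1), (0,0)]
arrival = 29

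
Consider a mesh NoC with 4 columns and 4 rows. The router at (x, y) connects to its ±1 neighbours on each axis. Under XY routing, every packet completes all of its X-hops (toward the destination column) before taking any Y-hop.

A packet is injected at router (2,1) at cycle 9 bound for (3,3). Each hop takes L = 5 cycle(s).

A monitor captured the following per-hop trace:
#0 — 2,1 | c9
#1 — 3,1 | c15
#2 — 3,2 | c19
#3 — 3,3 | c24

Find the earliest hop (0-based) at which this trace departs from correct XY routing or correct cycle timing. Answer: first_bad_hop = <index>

first_bad_hop = 1

hop 1: step (+1,+0), +6 cyc — BAD: Δcyc=6≠L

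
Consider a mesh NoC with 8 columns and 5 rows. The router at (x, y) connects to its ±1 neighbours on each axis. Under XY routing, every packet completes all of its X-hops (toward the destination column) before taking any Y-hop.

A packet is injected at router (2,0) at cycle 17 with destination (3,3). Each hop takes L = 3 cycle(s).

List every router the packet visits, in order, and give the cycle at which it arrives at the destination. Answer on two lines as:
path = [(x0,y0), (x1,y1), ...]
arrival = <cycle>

path = [(2,0), (3,0), (3,1), (3,2), (3,3)]
arrival = 29

  0. router=(2,0) cycle=17 (inject)
  1. router=(3,0) cycle=20 dir=E
  2. router=(3,1) cycle=23 dir=N
  3. router=(3,2) cycle=26 dir=N
  4. router=(3,3) cycle=29 dir=N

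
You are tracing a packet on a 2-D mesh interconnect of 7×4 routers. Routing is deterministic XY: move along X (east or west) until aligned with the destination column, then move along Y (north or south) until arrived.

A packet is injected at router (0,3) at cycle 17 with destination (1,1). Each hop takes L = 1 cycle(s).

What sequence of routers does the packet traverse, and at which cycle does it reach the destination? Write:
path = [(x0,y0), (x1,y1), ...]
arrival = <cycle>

  0. router=(0,3) cycle=17 (inject)
  1. router=(1,3) cycle=18 dir=E
  2. router=(1,2) cycle=19 dir=S
  3. router=(1,1) cycle=20 dir=S

path = [(0,3), (1,3), (1,2), (1,1)]
arrival = 20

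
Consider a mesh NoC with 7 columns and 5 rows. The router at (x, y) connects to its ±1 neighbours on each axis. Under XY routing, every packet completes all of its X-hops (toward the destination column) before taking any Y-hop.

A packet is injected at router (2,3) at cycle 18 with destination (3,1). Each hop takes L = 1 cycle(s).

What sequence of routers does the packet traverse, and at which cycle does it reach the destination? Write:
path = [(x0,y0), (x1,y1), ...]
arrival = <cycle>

#0 — 2,3 | c18
#1 — 3,3 | c19 | E
#2 — 3,2 | c20 | S
#3 — 3,1 | c21 | S

path = [(2,3), (3,3), (3,2), (3,1)]
arrival = 21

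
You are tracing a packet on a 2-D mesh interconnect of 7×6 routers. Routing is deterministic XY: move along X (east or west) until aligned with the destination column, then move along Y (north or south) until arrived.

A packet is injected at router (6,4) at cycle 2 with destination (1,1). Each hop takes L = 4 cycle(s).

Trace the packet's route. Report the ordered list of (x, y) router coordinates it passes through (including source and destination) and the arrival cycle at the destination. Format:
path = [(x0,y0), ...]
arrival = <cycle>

path = [(6,4), (5,4), (4,4), (3,4), (2,4), (1,4), (1,3), (1,2), (1,1)]
arrival = 34

src (6,4)  cyc=2
W→(5,4)  cyc=6
W→(4,4)  cyc=10
W→(3,4)  cyc=14
W→(2,4)  cyc=18
W→(1,4)  cyc=22
S→(1,3)  cyc=26
S→(1,2)  cyc=30
S→(1,1)  cyc=34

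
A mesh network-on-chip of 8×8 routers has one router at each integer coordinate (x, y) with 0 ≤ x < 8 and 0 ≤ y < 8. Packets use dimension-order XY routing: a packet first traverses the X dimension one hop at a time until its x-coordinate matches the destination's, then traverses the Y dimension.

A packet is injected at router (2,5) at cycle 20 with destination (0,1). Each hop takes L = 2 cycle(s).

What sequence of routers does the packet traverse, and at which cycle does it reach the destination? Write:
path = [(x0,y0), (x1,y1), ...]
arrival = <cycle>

src (2,5)  cyc=20
W→(1,5)  cyc=22
W→(0,5)  cyc=24
S→(0,4)  cyc=26
S→(0,3)  cyc=28
S→(0,2)  cyc=30
S→(0,1)  cyc=32

path = [(2,5), (1,5), (0,5), (0,4), (0,3), (0,2), (0,1)]
arrival = 32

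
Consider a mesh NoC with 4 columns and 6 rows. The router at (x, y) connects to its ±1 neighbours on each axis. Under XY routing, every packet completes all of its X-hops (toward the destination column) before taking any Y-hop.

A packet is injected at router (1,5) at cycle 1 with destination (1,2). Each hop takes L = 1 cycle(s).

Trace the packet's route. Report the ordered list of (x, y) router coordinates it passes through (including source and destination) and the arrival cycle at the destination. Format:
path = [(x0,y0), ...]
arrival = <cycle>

hop 0: (1,5) @ cyc 1
hop 1: (1,4) @ cyc 2  [S]
hop 2: (1,3) @ cyc 3  [S]
hop 3: (1,2) @ cyc 4  [S]

path = [(1,5), (1,4), (1,3), (1,2)]
arrival = 4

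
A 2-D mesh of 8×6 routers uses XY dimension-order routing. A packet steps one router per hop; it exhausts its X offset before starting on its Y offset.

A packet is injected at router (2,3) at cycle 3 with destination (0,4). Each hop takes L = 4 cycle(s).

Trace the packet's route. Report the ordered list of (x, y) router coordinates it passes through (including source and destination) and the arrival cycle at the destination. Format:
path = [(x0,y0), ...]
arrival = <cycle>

path = [(2,3), (1,3), (0,3), (0,4)]
arrival = 15

[0] x=2 y=3 t=3
[1] x=1 y=3 t=7 →W
[2] x=0 y=3 t=11 →W
[3] x=0 y=4 t=15 →N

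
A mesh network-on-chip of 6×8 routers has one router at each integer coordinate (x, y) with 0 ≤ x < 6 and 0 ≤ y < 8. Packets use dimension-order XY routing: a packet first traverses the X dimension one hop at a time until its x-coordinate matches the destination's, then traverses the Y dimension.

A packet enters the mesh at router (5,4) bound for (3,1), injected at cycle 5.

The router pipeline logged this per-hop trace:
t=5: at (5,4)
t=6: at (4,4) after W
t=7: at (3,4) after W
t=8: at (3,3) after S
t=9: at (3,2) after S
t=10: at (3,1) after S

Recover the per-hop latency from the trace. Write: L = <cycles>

L = 1

Δcyc across hop 0→1: 6 − 5 = 1.
Each hop adds L, hence L = 1.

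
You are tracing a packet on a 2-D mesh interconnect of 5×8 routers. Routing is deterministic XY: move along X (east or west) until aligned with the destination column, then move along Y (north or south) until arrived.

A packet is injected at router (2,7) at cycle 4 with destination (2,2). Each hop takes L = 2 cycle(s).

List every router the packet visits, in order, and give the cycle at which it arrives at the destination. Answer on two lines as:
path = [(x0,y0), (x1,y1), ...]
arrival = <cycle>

[0] x=2 y=7 t=4
[1] x=2 y=6 t=6 →S
[2] x=2 y=5 t=8 →S
[3] x=2 y=4 t=10 →S
[4] x=2 y=3 t=12 →S
[5] x=2 y=2 t=14 →S

path = [(2,7), (2,6), (2,5), (2,4), (2,3), (2,2)]
arrival = 14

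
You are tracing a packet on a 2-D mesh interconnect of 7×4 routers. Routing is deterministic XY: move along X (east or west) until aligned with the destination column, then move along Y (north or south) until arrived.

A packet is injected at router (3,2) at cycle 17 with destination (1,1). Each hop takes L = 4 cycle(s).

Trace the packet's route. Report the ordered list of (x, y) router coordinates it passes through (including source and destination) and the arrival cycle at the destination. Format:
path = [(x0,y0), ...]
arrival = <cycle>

path = [(3,2), (2,2), (1,2), (1,1)]
arrival = 29

  0. router=(3,2) cycle=17 (inject)
  1. router=(2,2) cycle=21 dir=W
  2. router=(1,2) cycle=25 dir=W
  3. router=(1,1) cycle=29 dir=S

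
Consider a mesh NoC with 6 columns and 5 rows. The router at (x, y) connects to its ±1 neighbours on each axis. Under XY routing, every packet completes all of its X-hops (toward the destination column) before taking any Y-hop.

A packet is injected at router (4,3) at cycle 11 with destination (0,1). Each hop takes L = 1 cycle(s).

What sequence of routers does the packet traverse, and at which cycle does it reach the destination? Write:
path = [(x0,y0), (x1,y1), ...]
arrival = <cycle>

src (4,3)  cyc=11
W→(3,3)  cyc=12
W→(2,3)  cyc=13
W→(1,3)  cyc=14
W→(0,3)  cyc=15
S→(0,2)  cyc=16
S→(0,1)  cyc=17

path = [(4,3), (3,3), (2,3), (1,3), (0,3), (0,2), (0,1)]
arrival = 17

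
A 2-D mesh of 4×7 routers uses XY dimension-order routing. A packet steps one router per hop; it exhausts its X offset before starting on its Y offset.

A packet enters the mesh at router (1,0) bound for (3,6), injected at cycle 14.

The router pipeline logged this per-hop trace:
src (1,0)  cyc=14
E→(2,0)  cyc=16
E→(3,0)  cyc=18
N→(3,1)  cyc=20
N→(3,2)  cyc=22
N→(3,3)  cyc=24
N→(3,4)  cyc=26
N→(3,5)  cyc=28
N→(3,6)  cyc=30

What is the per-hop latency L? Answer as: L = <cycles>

L = 2

From hop 0 (14) to hop 1 (16): +2 cycles.
Each hop adds L, hence L = 2.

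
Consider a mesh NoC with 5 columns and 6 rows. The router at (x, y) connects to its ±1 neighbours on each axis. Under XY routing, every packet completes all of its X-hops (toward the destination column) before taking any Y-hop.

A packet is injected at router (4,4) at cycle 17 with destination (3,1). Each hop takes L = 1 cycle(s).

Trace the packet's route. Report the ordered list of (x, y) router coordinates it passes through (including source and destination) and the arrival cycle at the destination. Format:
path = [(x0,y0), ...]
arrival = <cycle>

t=17: at (4,4)
t=18: at (3,4) after W
t=19: at (3,3) after S
t=20: at (3,2) after S
t=21: at (3,1) after S

path = [(4,4), (3,4), (3,3), (3,2), (3,1)]
arrival = 21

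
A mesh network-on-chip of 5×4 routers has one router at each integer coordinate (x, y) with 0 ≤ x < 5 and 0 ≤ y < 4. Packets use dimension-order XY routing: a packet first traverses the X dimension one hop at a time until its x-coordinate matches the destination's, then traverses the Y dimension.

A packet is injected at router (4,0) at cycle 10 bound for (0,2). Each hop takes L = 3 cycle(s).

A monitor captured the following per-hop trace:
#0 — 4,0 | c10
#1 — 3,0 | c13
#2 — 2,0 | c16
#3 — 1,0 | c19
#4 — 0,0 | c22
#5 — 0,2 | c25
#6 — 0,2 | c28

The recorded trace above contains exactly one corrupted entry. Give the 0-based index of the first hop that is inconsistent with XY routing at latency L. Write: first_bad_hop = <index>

  1: Δx=-1 Δy=+0 Δt=3 [ok]
  2: Δx=-1 Δy=+0 Δt=3 [ok]
  3: Δx=-1 Δy=+0 Δt=3 [ok]
  4: Δx=-1 Δy=+0 Δt=3 [ok]
  5: Δx=+0 Δy=+2 Δt=3 [BAD: non-unit step]

first_bad_hop = 5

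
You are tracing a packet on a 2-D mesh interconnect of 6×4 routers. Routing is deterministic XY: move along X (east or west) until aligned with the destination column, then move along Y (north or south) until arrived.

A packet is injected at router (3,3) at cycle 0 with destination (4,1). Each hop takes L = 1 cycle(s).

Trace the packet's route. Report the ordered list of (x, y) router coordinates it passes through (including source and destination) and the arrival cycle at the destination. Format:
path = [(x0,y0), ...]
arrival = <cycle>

[0] x=3 y=3 t=0
[1] x=4 y=3 t=1 →E
[2] x=4 y=2 t=2 →S
[3] x=4 y=1 t=3 →S

path = [(3,3), (4,3), (4,2), (4,1)]
arrival = 3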